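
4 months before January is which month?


January is month 1
1 - 4 = -3; wrap: -3 + 12 = 9

September


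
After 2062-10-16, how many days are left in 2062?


Day of year: 289 of 365
Remaining = 365 - 289

76 days


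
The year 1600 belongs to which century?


Century = (year - 1) // 100 + 1
= (1600 - 1) // 100 + 1
= 1599 // 100 + 1
= 15 + 1

16th century


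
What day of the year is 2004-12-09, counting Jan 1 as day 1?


Date: December 9, 2004
Days in months 1 through 11: 335
Plus 9 days in December

Day of year: 344


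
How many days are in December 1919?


December 1919

31 days


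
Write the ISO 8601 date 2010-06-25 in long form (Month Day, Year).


ISO 2010-06-25 parses as year=2010, month=06, day=25
Month 6 -> June

June 25, 2010


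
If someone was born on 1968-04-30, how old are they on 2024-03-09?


Birth: 1968-04-30
Reference: 2024-03-09
Year difference: 2024 - 1968 = 56
Birthday not yet reached in 2024, subtract 1

55 years old


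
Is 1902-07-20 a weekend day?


Anchor: Jan 1, 1902. With p = 1902 - 1 = 1901: (p + p//4 - p//100 + p//400) mod 7 = (1901 + 475 - 19 + 4) mod 7 = 2361 mod 7 = 2 -> Wednesday (Mon=0 ... Sun=6)
Day of year: 201; offset = 200
Weekday index = (2 + 200) mod 7 = 6 -> Sunday
Weekend days: Saturday, Sunday

Yes


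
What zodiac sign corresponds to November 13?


Date: November 13
Conventional tropical zodiac dates: Scorpio from October 23 onward; Sagittarius starts November 22
November 13 falls within the Scorpio range

Scorpio


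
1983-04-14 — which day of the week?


Date: April 14, 1983
Anchor: Jan 1, 1983. With p = 1983 - 1 = 1982: (p + p//4 - p//100 + p//400) mod 7 = (1982 + 495 - 19 + 4) mod 7 = 2462 mod 7 = 5 -> Saturday (Mon=0 ... Sun=6)
Days before April (Jan-Mar): 90; offset = 90 + 14 - 1 = 103
Weekday index = (5 + 103) mod 7 = 3

Day of the week: Thursday


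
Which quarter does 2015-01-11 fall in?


Month: January (month 1)
Q1: Jan-Mar, Q2: Apr-Jun, Q3: Jul-Sep, Q4: Oct-Dec

Q1


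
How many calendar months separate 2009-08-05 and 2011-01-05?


From August 2009 to January 2011
2 years * 12 = 24 months, minus 7 months = 17

17 months


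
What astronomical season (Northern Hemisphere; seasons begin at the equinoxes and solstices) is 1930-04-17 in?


Date: April 17
Astronomical Spring (approx.; exact equinox/solstice day varies by year): March 20 to June 20
April 17 falls within the Spring window

Spring


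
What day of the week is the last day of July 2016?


July 2016 has 31 days
Anchor: Jan 1, 2016. With p = 2016 - 1 = 2015: (p + p//4 - p//100 + p//400) mod 7 = (2015 + 503 - 20 + 5) mod 7 = 2503 mod 7 = 4 -> Friday (Mon=0 ... Sun=6)
Days before July (Jan-Jun): 182; July 1 index = (4 + 182) mod 7 = 4 -> Friday
Last day offset: 31 - 1 = 30 days
Weekday index = (4 + 30) mod 7 = 6

Sunday, July 31


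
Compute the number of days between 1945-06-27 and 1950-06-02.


From 1945-06-27 to 1950-06-02
1945-06-27: days before June = 31 + 28 + 31 + 30 + 31 = 151 (1945 is not a leap year); day of year = 151 + 27 = 178
1950-06-02: days before June = 31 + 28 + 31 + 30 + 31 = 151 (1950 is not a leap year); day of year = 151 + 2 = 153
Rest of 1945: 365 - 178 = 187
Full years 1946 (365), 1947 (365), 1948 (366), 1949 (365): 1461
Total = 187 + 1461 + 153 = 1801

1801 days


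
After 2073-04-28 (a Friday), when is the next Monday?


Current: Friday
Target: Monday
Days ahead: 3

Next Monday: 2073-05-01


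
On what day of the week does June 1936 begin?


Target: June 1, 1936
Anchor: Jan 1, 1936. With p = 1936 - 1 = 1935: (p + p//4 - p//100 + p//400) mod 7 = (1935 + 483 - 19 + 4) mod 7 = 2403 mod 7 = 2 -> Wednesday (Mon=0 ... Sun=6)
Days before June (Jan-May): 152 days
Weekday index = (2 + 152) mod 7 = 0

Monday


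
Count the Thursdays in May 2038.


May 2038 has 31 days
Anchor: Jan 1, 2038. With p = 2038 - 1 = 2037: (p + p//4 - p//100 + p//400) mod 7 = (2037 + 509 - 20 + 5) mod 7 = 2531 mod 7 = 4 -> Friday (Mon=0 ... Sun=6)
Days before May (Jan-Apr): 120; May 1 index = (4 + 120) mod 7 = 5 -> Saturday
First Thursday is May 6
Thursdays: 6, 13, 20, 27

4 Thursdays


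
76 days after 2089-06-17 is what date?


Start: 2089-06-17, add 76 days
June 2089 has 30 days: 30 - 17 = 13 days to June 30 -> 63 left
July 2089 has 31 days -> 32 left
August 2089 has 31 days -> 1 left
September 2089: 1 <= 30 -> lands on September 1

Result: 2089-09-01


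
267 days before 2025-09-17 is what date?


Start: 2025-09-17, subtract 267 days
Back 17 days from September 17 reaches August 31, 2025 -> 250 left
August 2025 has 31 days -> back to July 31, 2025 -> 219 left
July 2025 has 31 days -> back to June 30, 2025 -> 188 left
June 2025 has 30 days -> back to May 31, 2025 -> 158 left
May 2025 has 31 days -> back to April 30, 2025 -> 127 left
April 2025 has 30 days -> back to March 31, 2025 -> 97 left
March 2025 has 31 days -> back to February 28, 2025 -> 66 left
February 2025 has 28 days -> back to January 31, 2025 -> 38 left
January 2025 has 31 days -> back to December 31, 2024 -> 7 left
December 2024: 31 - 7 = 24 -> lands on December 24

Result: 2024-12-24


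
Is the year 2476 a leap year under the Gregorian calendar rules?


Gregorian leap year rule: divisible by 4, but not by 100, unless also by 400.
2476 is divisible by 4 but not 100 -> leap year

Yes


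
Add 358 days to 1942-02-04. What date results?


Start: 1942-02-04, add 358 days
February 1942 has 28 days: 28 - 4 = 24 days to February 28 -> 334 left
March 1942 has 31 days -> 303 left
April 1942 has 30 days -> 273 left
May 1942 has 31 days -> 242 left
June 1942 has 30 days -> 212 left
July 1942 has 31 days -> 181 left
August 1942 has 31 days -> 150 left
September 1942 has 30 days -> 120 left
October 1942 has 31 days -> 89 left
November 1942 has 30 days -> 59 left
December 1942 has 31 days -> 28 left
January 1943: 28 <= 31 -> lands on January 28

Result: 1943-01-28


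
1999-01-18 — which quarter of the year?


Month: January (month 1)
Q1: Jan-Mar, Q2: Apr-Jun, Q3: Jul-Sep, Q4: Oct-Dec

Q1


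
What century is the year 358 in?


Century = (year - 1) // 100 + 1
= (358 - 1) // 100 + 1
= 357 // 100 + 1
= 3 + 1

4th century


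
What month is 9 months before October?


October is month 10
10 - 9 = 1

January


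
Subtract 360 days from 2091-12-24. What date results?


Start: 2091-12-24, subtract 360 days
Back 24 days from December 24 reaches November 30, 2091 -> 336 left
November 2091 has 30 days -> back to October 31, 2091 -> 306 left
October 2091 has 31 days -> back to September 30, 2091 -> 275 left
September 2091 has 30 days -> back to August 31, 2091 -> 245 left
August 2091 has 31 days -> back to July 31, 2091 -> 214 left
July 2091 has 31 days -> back to June 30, 2091 -> 183 left
June 2091 has 30 days -> back to May 31, 2091 -> 153 left
May 2091 has 31 days -> back to April 30, 2091 -> 122 left
April 2091 has 30 days -> back to March 31, 2091 -> 92 left
March 2091 has 31 days -> back to February 28, 2091 -> 61 left
February 2091 has 28 days -> back to January 31, 2091 -> 33 left
January 2091 has 31 days -> back to December 31, 2090 -> 2 left
December 2090: 31 - 2 = 29 -> lands on December 29

Result: 2090-12-29


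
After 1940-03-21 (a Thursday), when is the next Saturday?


Current: Thursday
Target: Saturday
Days ahead: 2

Next Saturday: 1940-03-23


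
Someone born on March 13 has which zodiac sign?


Date: March 13
Conventional tropical zodiac dates: Pisces from February 19 onward; Aries starts March 21
March 13 falls within the Pisces range

Pisces


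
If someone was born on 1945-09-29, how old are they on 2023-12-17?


Birth: 1945-09-29
Reference: 2023-12-17
Year difference: 2023 - 1945 = 78

78 years old


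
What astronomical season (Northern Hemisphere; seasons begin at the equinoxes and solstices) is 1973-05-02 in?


Date: May 2
Astronomical Spring (approx.; exact equinox/solstice day varies by year): March 20 to June 20
May 2 falls within the Spring window

Spring


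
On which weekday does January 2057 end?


January 2057 has 31 days
Anchor: Jan 1, 2057. With p = 2057 - 1 = 2056: (p + p//4 - p//100 + p//400) mod 7 = (2056 + 514 - 20 + 5) mod 7 = 2555 mod 7 = 0 -> Monday (Mon=0 ... Sun=6)
January 1 is the anchor itself -> Monday
Last day offset: 31 - 1 = 30 days
Weekday index = (0 + 30) mod 7 = 2

Wednesday, January 31


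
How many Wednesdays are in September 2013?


September 2013 has 30 days
Anchor: Jan 1, 2013. With p = 2013 - 1 = 2012: (p + p//4 - p//100 + p//400) mod 7 = (2012 + 503 - 20 + 5) mod 7 = 2500 mod 7 = 1 -> Tuesday (Mon=0 ... Sun=6)
Days before September (Jan-Aug): 243; September 1 index = (1 + 243) mod 7 = 6 -> Sunday
First Wednesday is September 4
Wednesdays: 4, 11, 18, 25

4 Wednesdays


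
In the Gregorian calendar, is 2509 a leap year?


Gregorian leap year rule: divisible by 4, but not by 100, unless also by 400.
2509 is not divisible by 4 -> not a leap year

No


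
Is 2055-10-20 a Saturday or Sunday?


Anchor: Jan 1, 2055. With p = 2055 - 1 = 2054: (p + p//4 - p//100 + p//400) mod 7 = (2054 + 513 - 20 + 5) mod 7 = 2552 mod 7 = 4 -> Friday (Mon=0 ... Sun=6)
Day of year: 293; offset = 292
Weekday index = (4 + 292) mod 7 = 2 -> Wednesday
Weekend days: Saturday, Sunday

No


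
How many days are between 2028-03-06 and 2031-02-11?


From 2028-03-06 to 2031-02-11
2028-03-06: days before March = 31 + 29 = 60 (2028 is a leap year); day of year = 60 + 6 = 66
2031-02-11: days before February = 31; day of year = 31 + 11 = 42
Rest of 2028: 366 - 66 = 300
Full years 2029 (365), 2030 (365): 730
Total = 300 + 730 + 42 = 1072

1072 days


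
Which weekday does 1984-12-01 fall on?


Date: December 1, 1984
Anchor: Jan 1, 1984. With p = 1984 - 1 = 1983: (p + p//4 - p//100 + p//400) mod 7 = (1983 + 495 - 19 + 4) mod 7 = 2463 mod 7 = 6 -> Sunday (Mon=0 ... Sun=6)
Days before December (Jan-Nov): 335; offset = 335 + 1 - 1 = 335
Weekday index = (6 + 335) mod 7 = 5

Day of the week: Saturday


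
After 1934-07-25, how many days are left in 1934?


Day of year: 206 of 365
Remaining = 365 - 206

159 days


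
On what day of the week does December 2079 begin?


Target: December 1, 2079
Anchor: Jan 1, 2079. With p = 2079 - 1 = 2078: (p + p//4 - p//100 + p//400) mod 7 = (2078 + 519 - 20 + 5) mod 7 = 2582 mod 7 = 6 -> Sunday (Mon=0 ... Sun=6)
Days before December (Jan-Nov): 334 days
Weekday index = (6 + 334) mod 7 = 4

Friday


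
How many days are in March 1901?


March 1901

31 days


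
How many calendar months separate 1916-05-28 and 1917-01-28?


From May 1916 to January 1917
1 year * 12 = 12 months, minus 4 months = 8

8 months


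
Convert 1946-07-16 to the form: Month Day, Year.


ISO 1946-07-16 parses as year=1946, month=07, day=16
Month 7 -> July

July 16, 1946


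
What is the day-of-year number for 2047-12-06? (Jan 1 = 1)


Date: December 6, 2047
Days in months 1 through 11: 334
Plus 6 days in December

Day of year: 340


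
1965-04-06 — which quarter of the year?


Month: April (month 4)
Q1: Jan-Mar, Q2: Apr-Jun, Q3: Jul-Sep, Q4: Oct-Dec

Q2


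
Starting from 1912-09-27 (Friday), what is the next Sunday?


Current: Friday
Target: Sunday
Days ahead: 2

Next Sunday: 1912-09-29


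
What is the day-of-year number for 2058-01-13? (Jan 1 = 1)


Date: January 13, 2058
No months before January
Plus 13 days in January

Day of year: 13


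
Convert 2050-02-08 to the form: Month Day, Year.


ISO 2050-02-08 parses as year=2050, month=02, day=08
Month 2 -> February

February 8, 2050


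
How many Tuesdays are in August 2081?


August 2081 has 31 days
Anchor: Jan 1, 2081. With p = 2081 - 1 = 2080: (p + p//4 - p//100 + p//400) mod 7 = (2080 + 520 - 20 + 5) mod 7 = 2585 mod 7 = 2 -> Wednesday (Mon=0 ... Sun=6)
Days before August (Jan-Jul): 212; August 1 index = (2 + 212) mod 7 = 4 -> Friday
First Tuesday is August 5
Tuesdays: 5, 12, 19, 26

4 Tuesdays


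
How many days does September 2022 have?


September 2022

30 days


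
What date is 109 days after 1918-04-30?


Start: 1918-04-30, add 109 days
April 30 is the last day of April 1918 -> 109 left
May 1918 has 31 days -> 78 left
June 1918 has 30 days -> 48 left
July 1918 has 31 days -> 17 left
August 1918: 17 <= 31 -> lands on August 17

Result: 1918-08-17


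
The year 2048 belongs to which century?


Century = (year - 1) // 100 + 1
= (2048 - 1) // 100 + 1
= 2047 // 100 + 1
= 20 + 1

21st century


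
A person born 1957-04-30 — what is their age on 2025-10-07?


Birth: 1957-04-30
Reference: 2025-10-07
Year difference: 2025 - 1957 = 68

68 years old


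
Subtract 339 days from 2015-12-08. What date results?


Start: 2015-12-08, subtract 339 days
Back 8 days from December 8 reaches November 30, 2015 -> 331 left
November 2015 has 30 days -> back to October 31, 2015 -> 301 left
October 2015 has 31 days -> back to September 30, 2015 -> 270 left
September 2015 has 30 days -> back to August 31, 2015 -> 240 left
August 2015 has 31 days -> back to July 31, 2015 -> 209 left
July 2015 has 31 days -> back to June 30, 2015 -> 178 left
June 2015 has 30 days -> back to May 31, 2015 -> 148 left
May 2015 has 31 days -> back to April 30, 2015 -> 117 left
April 2015 has 30 days -> back to March 31, 2015 -> 87 left
March 2015 has 31 days -> back to February 28, 2015 -> 56 left
February 2015 has 28 days -> back to January 31, 2015 -> 28 left
January 2015: 31 - 28 = 3 -> lands on January 3

Result: 2015-01-03


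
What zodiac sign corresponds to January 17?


Date: January 17
Conventional tropical zodiac dates: Capricorn from December 22 onward; Aquarius starts January 20
January 17 falls within the Capricorn range

Capricorn


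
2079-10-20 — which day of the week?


Date: October 20, 2079
Anchor: Jan 1, 2079. With p = 2079 - 1 = 2078: (p + p//4 - p//100 + p//400) mod 7 = (2078 + 519 - 20 + 5) mod 7 = 2582 mod 7 = 6 -> Sunday (Mon=0 ... Sun=6)
Days before October (Jan-Sep): 273; offset = 273 + 20 - 1 = 292
Weekday index = (6 + 292) mod 7 = 4

Day of the week: Friday


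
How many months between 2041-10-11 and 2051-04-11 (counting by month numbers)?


From October 2041 to April 2051
10 years * 12 = 120 months, minus 6 months = 114

114 months


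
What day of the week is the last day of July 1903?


July 1903 has 31 days
Anchor: Jan 1, 1903. With p = 1903 - 1 = 1902: (p + p//4 - p//100 + p//400) mod 7 = (1902 + 475 - 19 + 4) mod 7 = 2362 mod 7 = 3 -> Thursday (Mon=0 ... Sun=6)
Days before July (Jan-Jun): 181; July 1 index = (3 + 181) mod 7 = 2 -> Wednesday
Last day offset: 31 - 1 = 30 days
Weekday index = (2 + 30) mod 7 = 4

Friday, July 31


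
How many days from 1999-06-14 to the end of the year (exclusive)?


Day of year: 165 of 365
Remaining = 365 - 165

200 days


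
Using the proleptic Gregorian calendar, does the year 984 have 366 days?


Gregorian leap year rule: divisible by 4, but not by 100, unless also by 400.
984 is divisible by 4 but not 100 -> leap year

Yes


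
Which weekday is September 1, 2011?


Target: September 1, 2011
Anchor: Jan 1, 2011. With p = 2011 - 1 = 2010: (p + p//4 - p//100 + p//400) mod 7 = (2010 + 502 - 20 + 5) mod 7 = 2497 mod 7 = 5 -> Saturday (Mon=0 ... Sun=6)
Days before September (Jan-Aug): 243 days
Weekday index = (5 + 243) mod 7 = 3

Thursday


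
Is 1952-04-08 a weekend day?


Anchor: Jan 1, 1952. With p = 1952 - 1 = 1951: (p + p//4 - p//100 + p//400) mod 7 = (1951 + 487 - 19 + 4) mod 7 = 2423 mod 7 = 1 -> Tuesday (Mon=0 ... Sun=6)
Day of year: 99; offset = 98
Weekday index = (1 + 98) mod 7 = 1 -> Tuesday
Weekend days: Saturday, Sunday

No


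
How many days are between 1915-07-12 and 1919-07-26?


From 1915-07-12 to 1919-07-26
1915-07-12: days before July = 31 + 28 + 31 + 30 + 31 + 30 = 181 (1915 is not a leap year); day of year = 181 + 12 = 193
1919-07-26: days before July = 31 + 28 + 31 + 30 + 31 + 30 = 181 (1919 is not a leap year); day of year = 181 + 26 = 207
Rest of 1915: 365 - 193 = 172
Full years 1916 (366), 1917 (365), 1918 (365): 1096
Total = 172 + 1096 + 207 = 1475

1475 days


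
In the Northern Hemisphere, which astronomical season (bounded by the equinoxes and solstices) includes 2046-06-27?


Date: June 27
Astronomical Summer (approx.; exact equinox/solstice day varies by year): June 21 to September 21
June 27 falls within the Summer window

Summer


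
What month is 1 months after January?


January is month 1
1 + 1 = 2

February


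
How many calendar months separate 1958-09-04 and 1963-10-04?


From September 1958 to October 1963
5 years * 12 = 60 months, plus 1 month = 61

61 months


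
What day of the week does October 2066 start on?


Target: October 1, 2066
Anchor: Jan 1, 2066. With p = 2066 - 1 = 2065: (p + p//4 - p//100 + p//400) mod 7 = (2065 + 516 - 20 + 5) mod 7 = 2566 mod 7 = 4 -> Friday (Mon=0 ... Sun=6)
Days before October (Jan-Sep): 273 days
Weekday index = (4 + 273) mod 7 = 4

Friday


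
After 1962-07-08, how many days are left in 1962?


Day of year: 189 of 365
Remaining = 365 - 189

176 days


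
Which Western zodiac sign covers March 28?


Date: March 28
Conventional tropical zodiac dates: Aries from March 21 onward; Taurus starts April 20
March 28 falls within the Aries range

Aries


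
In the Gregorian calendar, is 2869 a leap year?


Gregorian leap year rule: divisible by 4, but not by 100, unless also by 400.
2869 is not divisible by 4 -> not a leap year

No


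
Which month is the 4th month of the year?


Month 4 of 12

April


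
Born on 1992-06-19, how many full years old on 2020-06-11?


Birth: 1992-06-19
Reference: 2020-06-11
Year difference: 2020 - 1992 = 28
Birthday not yet reached in 2020, subtract 1

27 years old


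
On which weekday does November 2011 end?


November 2011 has 30 days
Anchor: Jan 1, 2011. With p = 2011 - 1 = 2010: (p + p//4 - p//100 + p//400) mod 7 = (2010 + 502 - 20 + 5) mod 7 = 2497 mod 7 = 5 -> Saturday (Mon=0 ... Sun=6)
Days before November (Jan-Oct): 304; November 1 index = (5 + 304) mod 7 = 1 -> Tuesday
Last day offset: 30 - 1 = 29 days
Weekday index = (1 + 29) mod 7 = 2

Wednesday, November 30


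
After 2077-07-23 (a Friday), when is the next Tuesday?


Current: Friday
Target: Tuesday
Days ahead: 4

Next Tuesday: 2077-07-27


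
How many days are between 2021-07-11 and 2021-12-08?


From 2021-07-11 to 2021-12-08
2021-07-11: days before July = 31 + 28 + 31 + 30 + 31 + 30 = 181 (2021 is not a leap year); day of year = 181 + 11 = 192
2021-12-08: days before December = 31 + 28 + 31 + 30 + 31 + 30 + 31 + 31 + 30 + 31 + 30 = 334 (2021 is not a leap year); day of year = 334 + 8 = 342
Same year: 342 - 192 = 150

150 days


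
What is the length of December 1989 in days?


December 1989

31 days


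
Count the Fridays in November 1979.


November 1979 has 30 days
Anchor: Jan 1, 1979. With p = 1979 - 1 = 1978: (p + p//4 - p//100 + p//400) mod 7 = (1978 + 494 - 19 + 4) mod 7 = 2457 mod 7 = 0 -> Monday (Mon=0 ... Sun=6)
Days before November (Jan-Oct): 304; November 1 index = (0 + 304) mod 7 = 3 -> Thursday
First Friday is November 2
Fridays: 2, 9, 16, 23, 30

5 Fridays


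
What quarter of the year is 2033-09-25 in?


Month: September (month 9)
Q1: Jan-Mar, Q2: Apr-Jun, Q3: Jul-Sep, Q4: Oct-Dec

Q3


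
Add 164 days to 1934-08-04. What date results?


Start: 1934-08-04, add 164 days
August 1934 has 31 days: 31 - 4 = 27 days to August 31 -> 137 left
September 1934 has 30 days -> 107 left
October 1934 has 31 days -> 76 left
November 1934 has 30 days -> 46 left
December 1934 has 31 days -> 15 left
January 1935: 15 <= 31 -> lands on January 15

Result: 1935-01-15


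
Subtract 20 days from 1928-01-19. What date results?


Start: 1928-01-19, subtract 20 days
Back 19 days from January 19 reaches December 31, 1927 -> 1 left
December 1927: 31 - 1 = 30 -> lands on December 30

Result: 1927-12-30


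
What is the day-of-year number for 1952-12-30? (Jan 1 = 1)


Date: December 30, 1952
Days in months 1 through 11: 335
Plus 30 days in December

Day of year: 365


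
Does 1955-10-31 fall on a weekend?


Anchor: Jan 1, 1955. With p = 1955 - 1 = 1954: (p + p//4 - p//100 + p//400) mod 7 = (1954 + 488 - 19 + 4) mod 7 = 2427 mod 7 = 5 -> Saturday (Mon=0 ... Sun=6)
Day of year: 304; offset = 303
Weekday index = (5 + 303) mod 7 = 0 -> Monday
Weekend days: Saturday, Sunday

No


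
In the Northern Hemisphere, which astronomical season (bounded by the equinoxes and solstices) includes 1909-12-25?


Date: December 25
Astronomical Winter (approx.; exact equinox/solstice day varies by year): December 21 to March 19
December 25 falls within the Winter window

Winter


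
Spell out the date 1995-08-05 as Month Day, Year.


ISO 1995-08-05 parses as year=1995, month=08, day=05
Month 8 -> August

August 5, 1995


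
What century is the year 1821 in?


Century = (year - 1) // 100 + 1
= (1821 - 1) // 100 + 1
= 1820 // 100 + 1
= 18 + 1

19th century


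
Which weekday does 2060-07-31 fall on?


Date: July 31, 2060
Anchor: Jan 1, 2060. With p = 2060 - 1 = 2059: (p + p//4 - p//100 + p//400) mod 7 = (2059 + 514 - 20 + 5) mod 7 = 2558 mod 7 = 3 -> Thursday (Mon=0 ... Sun=6)
Days before July (Jan-Jun): 182; offset = 182 + 31 - 1 = 212
Weekday index = (3 + 212) mod 7 = 5

Day of the week: Saturday


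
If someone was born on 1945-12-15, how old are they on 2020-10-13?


Birth: 1945-12-15
Reference: 2020-10-13
Year difference: 2020 - 1945 = 75
Birthday not yet reached in 2020, subtract 1

74 years old


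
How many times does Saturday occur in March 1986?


March 1986 has 31 days
Anchor: Jan 1, 1986. With p = 1986 - 1 = 1985: (p + p//4 - p//100 + p//400) mod 7 = (1985 + 496 - 19 + 4) mod 7 = 2466 mod 7 = 2 -> Wednesday (Mon=0 ... Sun=6)
Days before March (Jan-Feb): 59; March 1 index = (2 + 59) mod 7 = 5 -> Saturday
First Saturday is March 1
Saturdays: 1, 8, 15, 22, 29

5 Saturdays


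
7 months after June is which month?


June is month 6
6 + 7 = 13; wrap: 13 - 12 = 1

January


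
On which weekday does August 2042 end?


August 2042 has 31 days
Anchor: Jan 1, 2042. With p = 2042 - 1 = 2041: (p + p//4 - p//100 + p//400) mod 7 = (2041 + 510 - 20 + 5) mod 7 = 2536 mod 7 = 2 -> Wednesday (Mon=0 ... Sun=6)
Days before August (Jan-Jul): 212; August 1 index = (2 + 212) mod 7 = 4 -> Friday
Last day offset: 31 - 1 = 30 days
Weekday index = (4 + 30) mod 7 = 6

Sunday, August 31


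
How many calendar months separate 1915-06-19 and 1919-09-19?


From June 1915 to September 1919
4 years * 12 = 48 months, plus 3 months = 51

51 months


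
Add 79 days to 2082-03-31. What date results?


Start: 2082-03-31, add 79 days
March 31 is the last day of March 2082 -> 79 left
April 2082 has 30 days -> 49 left
May 2082 has 31 days -> 18 left
June 2082: 18 <= 30 -> lands on June 18

Result: 2082-06-18


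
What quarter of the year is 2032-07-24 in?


Month: July (month 7)
Q1: Jan-Mar, Q2: Apr-Jun, Q3: Jul-Sep, Q4: Oct-Dec

Q3


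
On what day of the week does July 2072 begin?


Target: July 1, 2072
Anchor: Jan 1, 2072. With p = 2072 - 1 = 2071: (p + p//4 - p//100 + p//400) mod 7 = (2071 + 517 - 20 + 5) mod 7 = 2573 mod 7 = 4 -> Friday (Mon=0 ... Sun=6)
Days before July (Jan-Jun): 182 days
Weekday index = (4 + 182) mod 7 = 4

Friday


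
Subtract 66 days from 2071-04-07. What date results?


Start: 2071-04-07, subtract 66 days
Back 7 days from April 7 reaches March 31, 2071 -> 59 left
March 2071 has 31 days -> back to February 28, 2071 -> 28 left
February 2071 has 28 days -> back to January 31, 2071 -> 0 left
January 2071: 31 - 0 = 31 -> lands on January 31

Result: 2071-01-31


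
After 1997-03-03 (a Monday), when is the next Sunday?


Current: Monday
Target: Sunday
Days ahead: 6

Next Sunday: 1997-03-09


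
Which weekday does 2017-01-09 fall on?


Date: January 9, 2017
Anchor: Jan 1, 2017. With p = 2017 - 1 = 2016: (p + p//4 - p//100 + p//400) mod 7 = (2016 + 504 - 20 + 5) mod 7 = 2505 mod 7 = 6 -> Sunday (Mon=0 ... Sun=6)
Days into year = 9 - 1 = 8
Weekday index = (6 + 8) mod 7 = 0

Day of the week: Monday


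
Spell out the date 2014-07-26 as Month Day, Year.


ISO 2014-07-26 parses as year=2014, month=07, day=26
Month 7 -> July

July 26, 2014


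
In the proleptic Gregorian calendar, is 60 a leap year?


Gregorian leap year rule: divisible by 4, but not by 100, unless also by 400.
60 is divisible by 4 but not 100 -> leap year

Yes


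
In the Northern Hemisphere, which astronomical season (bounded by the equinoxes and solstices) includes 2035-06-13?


Date: June 13
Astronomical Spring (approx.; exact equinox/solstice day varies by year): March 20 to June 20
June 13 falls within the Spring window

Spring


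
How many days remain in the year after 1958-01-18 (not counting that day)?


Day of year: 18 of 365
Remaining = 365 - 18

347 days


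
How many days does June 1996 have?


June 1996

30 days


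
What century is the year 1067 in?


Century = (year - 1) // 100 + 1
= (1067 - 1) // 100 + 1
= 1066 // 100 + 1
= 10 + 1

11th century


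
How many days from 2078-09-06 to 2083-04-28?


From 2078-09-06 to 2083-04-28
2078-09-06: days before September = 31 + 28 + 31 + 30 + 31 + 30 + 31 + 31 = 243 (2078 is not a leap year); day of year = 243 + 6 = 249
2083-04-28: days before April = 31 + 28 + 31 = 90 (2083 is not a leap year); day of year = 90 + 28 = 118
Rest of 2078: 365 - 249 = 116
Full years 2079 (365), 2080 (366), 2081 (365), 2082 (365): 1461
Total = 116 + 1461 + 118 = 1695

1695 days


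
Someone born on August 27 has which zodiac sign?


Date: August 27
Conventional tropical zodiac dates: Virgo from August 23 onward; Libra starts September 23
August 27 falls within the Virgo range

Virgo


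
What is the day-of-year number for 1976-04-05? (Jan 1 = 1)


Date: April 5, 1976
Days in months 1 through 3: 91
Plus 5 days in April

Day of year: 96


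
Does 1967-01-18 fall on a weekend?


Anchor: Jan 1, 1967. With p = 1967 - 1 = 1966: (p + p//4 - p//100 + p//400) mod 7 = (1966 + 491 - 19 + 4) mod 7 = 2442 mod 7 = 6 -> Sunday (Mon=0 ... Sun=6)
Day of year: 18; offset = 17
Weekday index = (6 + 17) mod 7 = 2 -> Wednesday
Weekend days: Saturday, Sunday

No


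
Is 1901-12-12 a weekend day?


Anchor: Jan 1, 1901. With p = 1901 - 1 = 1900: (p + p//4 - p//100 + p//400) mod 7 = (1900 + 475 - 19 + 4) mod 7 = 2360 mod 7 = 1 -> Tuesday (Mon=0 ... Sun=6)
Day of year: 346; offset = 345
Weekday index = (1 + 345) mod 7 = 3 -> Thursday
Weekend days: Saturday, Sunday

No


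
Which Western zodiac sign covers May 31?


Date: May 31
Conventional tropical zodiac dates: Gemini from May 21 onward; Cancer starts June 21
May 31 falls within the Gemini range

Gemini


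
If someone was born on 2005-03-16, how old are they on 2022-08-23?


Birth: 2005-03-16
Reference: 2022-08-23
Year difference: 2022 - 2005 = 17

17 years old


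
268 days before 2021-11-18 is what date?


Start: 2021-11-18, subtract 268 days
Back 18 days from November 18 reaches October 31, 2021 -> 250 left
October 2021 has 31 days -> back to September 30, 2021 -> 219 left
September 2021 has 30 days -> back to August 31, 2021 -> 189 left
August 2021 has 31 days -> back to July 31, 2021 -> 158 left
July 2021 has 31 days -> back to June 30, 2021 -> 127 left
June 2021 has 30 days -> back to May 31, 2021 -> 97 left
May 2021 has 31 days -> back to April 30, 2021 -> 66 left
April 2021 has 30 days -> back to March 31, 2021 -> 36 left
March 2021 has 31 days -> back to February 28, 2021 -> 5 left
February 2021: 28 - 5 = 23 -> lands on February 23

Result: 2021-02-23


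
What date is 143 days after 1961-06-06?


Start: 1961-06-06, add 143 days
June 1961 has 30 days: 30 - 6 = 24 days to June 30 -> 119 left
July 1961 has 31 days -> 88 left
August 1961 has 31 days -> 57 left
September 1961 has 30 days -> 27 left
October 1961: 27 <= 31 -> lands on October 27

Result: 1961-10-27


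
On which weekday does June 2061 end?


June 2061 has 30 days
Anchor: Jan 1, 2061. With p = 2061 - 1 = 2060: (p + p//4 - p//100 + p//400) mod 7 = (2060 + 515 - 20 + 5) mod 7 = 2560 mod 7 = 5 -> Saturday (Mon=0 ... Sun=6)
Days before June (Jan-May): 151; June 1 index = (5 + 151) mod 7 = 2 -> Wednesday
Last day offset: 30 - 1 = 29 days
Weekday index = (2 + 29) mod 7 = 3

Thursday, June 30


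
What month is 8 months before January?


January is month 1
1 - 8 = -7; wrap: -7 + 12 = 5

May


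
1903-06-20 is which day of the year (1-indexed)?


Date: June 20, 1903
Days in months 1 through 5: 151
Plus 20 days in June

Day of year: 171


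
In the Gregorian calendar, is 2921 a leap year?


Gregorian leap year rule: divisible by 4, but not by 100, unless also by 400.
2921 is not divisible by 4 -> not a leap year

No


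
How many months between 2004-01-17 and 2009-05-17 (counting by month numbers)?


From January 2004 to May 2009
5 years * 12 = 60 months, plus 4 months = 64

64 months


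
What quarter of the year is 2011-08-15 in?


Month: August (month 8)
Q1: Jan-Mar, Q2: Apr-Jun, Q3: Jul-Sep, Q4: Oct-Dec

Q3


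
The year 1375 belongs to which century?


Century = (year - 1) // 100 + 1
= (1375 - 1) // 100 + 1
= 1374 // 100 + 1
= 13 + 1

14th century


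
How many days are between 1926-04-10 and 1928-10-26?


From 1926-04-10 to 1928-10-26
1926-04-10: days before April = 31 + 28 + 31 = 90 (1926 is not a leap year); day of year = 90 + 10 = 100
1928-10-26: days before October = 31 + 29 + 31 + 30 + 31 + 30 + 31 + 31 + 30 = 274 (1928 is a leap year); day of year = 274 + 26 = 300
Rest of 1926: 365 - 100 = 265
Full years 1927 (365): 365
Total = 265 + 365 + 300 = 930

930 days


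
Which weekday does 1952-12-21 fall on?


Date: December 21, 1952
Anchor: Jan 1, 1952. With p = 1952 - 1 = 1951: (p + p//4 - p//100 + p//400) mod 7 = (1951 + 487 - 19 + 4) mod 7 = 2423 mod 7 = 1 -> Tuesday (Mon=0 ... Sun=6)
Days before December (Jan-Nov): 335; offset = 335 + 21 - 1 = 355
Weekday index = (1 + 355) mod 7 = 6

Day of the week: Sunday


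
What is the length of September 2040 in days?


September 2040

30 days


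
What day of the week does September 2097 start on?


Target: September 1, 2097
Anchor: Jan 1, 2097. With p = 2097 - 1 = 2096: (p + p//4 - p//100 + p//400) mod 7 = (2096 + 524 - 20 + 5) mod 7 = 2605 mod 7 = 1 -> Tuesday (Mon=0 ... Sun=6)
Days before September (Jan-Aug): 243 days
Weekday index = (1 + 243) mod 7 = 6

Sunday


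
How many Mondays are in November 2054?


November 2054 has 30 days
Anchor: Jan 1, 2054. With p = 2054 - 1 = 2053: (p + p//4 - p//100 + p//400) mod 7 = (2053 + 513 - 20 + 5) mod 7 = 2551 mod 7 = 3 -> Thursday (Mon=0 ... Sun=6)
Days before November (Jan-Oct): 304; November 1 index = (3 + 304) mod 7 = 6 -> Sunday
First Monday is November 2
Mondays: 2, 9, 16, 23, 30

5 Mondays


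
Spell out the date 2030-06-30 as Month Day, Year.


ISO 2030-06-30 parses as year=2030, month=06, day=30
Month 6 -> June

June 30, 2030


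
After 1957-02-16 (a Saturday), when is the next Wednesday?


Current: Saturday
Target: Wednesday
Days ahead: 4

Next Wednesday: 1957-02-20


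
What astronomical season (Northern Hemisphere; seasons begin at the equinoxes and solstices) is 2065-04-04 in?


Date: April 4
Astronomical Spring (approx.; exact equinox/solstice day varies by year): March 20 to June 20
April 4 falls within the Spring window

Spring


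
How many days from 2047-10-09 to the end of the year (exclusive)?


Day of year: 282 of 365
Remaining = 365 - 282

83 days


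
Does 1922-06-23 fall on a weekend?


Anchor: Jan 1, 1922. With p = 1922 - 1 = 1921: (p + p//4 - p//100 + p//400) mod 7 = (1921 + 480 - 19 + 4) mod 7 = 2386 mod 7 = 6 -> Sunday (Mon=0 ... Sun=6)
Day of year: 174; offset = 173
Weekday index = (6 + 173) mod 7 = 4 -> Friday
Weekend days: Saturday, Sunday

No


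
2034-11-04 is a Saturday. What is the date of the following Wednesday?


Current: Saturday
Target: Wednesday
Days ahead: 4

Next Wednesday: 2034-11-08


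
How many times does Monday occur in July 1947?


July 1947 has 31 days
Anchor: Jan 1, 1947. With p = 1947 - 1 = 1946: (p + p//4 - p//100 + p//400) mod 7 = (1946 + 486 - 19 + 4) mod 7 = 2417 mod 7 = 2 -> Wednesday (Mon=0 ... Sun=6)
Days before July (Jan-Jun): 181; July 1 index = (2 + 181) mod 7 = 1 -> Tuesday
First Monday is July 7
Mondays: 7, 14, 21, 28

4 Mondays


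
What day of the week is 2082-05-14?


Date: May 14, 2082
Anchor: Jan 1, 2082. With p = 2082 - 1 = 2081: (p + p//4 - p//100 + p//400) mod 7 = (2081 + 520 - 20 + 5) mod 7 = 2586 mod 7 = 3 -> Thursday (Mon=0 ... Sun=6)
Days before May (Jan-Apr): 120; offset = 120 + 14 - 1 = 133
Weekday index = (3 + 133) mod 7 = 3

Day of the week: Thursday


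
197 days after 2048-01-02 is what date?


Start: 2048-01-02, add 197 days
January 2048 has 31 days: 31 - 2 = 29 days to January 31 -> 168 left
February 2048 has 29 days -> 139 left
March 2048 has 31 days -> 108 left
April 2048 has 30 days -> 78 left
May 2048 has 31 days -> 47 left
June 2048 has 30 days -> 17 left
July 2048: 17 <= 31 -> lands on July 17

Result: 2048-07-17


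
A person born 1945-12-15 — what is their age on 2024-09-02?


Birth: 1945-12-15
Reference: 2024-09-02
Year difference: 2024 - 1945 = 79
Birthday not yet reached in 2024, subtract 1

78 years old


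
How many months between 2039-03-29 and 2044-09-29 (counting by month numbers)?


From March 2039 to September 2044
5 years * 12 = 60 months, plus 6 months = 66

66 months


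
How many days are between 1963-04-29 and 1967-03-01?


From 1963-04-29 to 1967-03-01
1963-04-29: days before April = 31 + 28 + 31 = 90 (1963 is not a leap year); day of year = 90 + 29 = 119
1967-03-01: days before March = 31 + 28 = 59 (1967 is not a leap year); day of year = 59 + 1 = 60
Rest of 1963: 365 - 119 = 246
Full years 1964 (366), 1965 (365), 1966 (365): 1096
Total = 246 + 1096 + 60 = 1402

1402 days


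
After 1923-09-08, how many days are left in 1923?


Day of year: 251 of 365
Remaining = 365 - 251

114 days


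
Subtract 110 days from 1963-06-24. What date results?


Start: 1963-06-24, subtract 110 days
Back 24 days from June 24 reaches May 31, 1963 -> 86 left
May 1963 has 31 days -> back to April 30, 1963 -> 55 left
April 1963 has 30 days -> back to March 31, 1963 -> 25 left
March 1963: 31 - 25 = 6 -> lands on March 6

Result: 1963-03-06


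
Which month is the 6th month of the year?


Month 6 of 12

June


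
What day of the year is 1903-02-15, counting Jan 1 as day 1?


Date: February 15, 1903
Days in months 1 through 1: 31
Plus 15 days in February

Day of year: 46


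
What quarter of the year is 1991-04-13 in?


Month: April (month 4)
Q1: Jan-Mar, Q2: Apr-Jun, Q3: Jul-Sep, Q4: Oct-Dec

Q2


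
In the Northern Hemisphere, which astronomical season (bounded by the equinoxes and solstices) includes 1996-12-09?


Date: December 9
Astronomical Autumn (approx.; exact equinox/solstice day varies by year): September 22 to December 20
December 9 falls within the Autumn window

Autumn


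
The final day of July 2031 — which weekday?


July 2031 has 31 days
Anchor: Jan 1, 2031. With p = 2031 - 1 = 2030: (p + p//4 - p//100 + p//400) mod 7 = (2030 + 507 - 20 + 5) mod 7 = 2522 mod 7 = 2 -> Wednesday (Mon=0 ... Sun=6)
Days before July (Jan-Jun): 181; July 1 index = (2 + 181) mod 7 = 1 -> Tuesday
Last day offset: 31 - 1 = 30 days
Weekday index = (1 + 30) mod 7 = 3

Thursday, July 31


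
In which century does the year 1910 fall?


Century = (year - 1) // 100 + 1
= (1910 - 1) // 100 + 1
= 1909 // 100 + 1
= 19 + 1

20th century


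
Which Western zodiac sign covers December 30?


Date: December 30
Conventional tropical zodiac dates: Capricorn from December 22 onward; Aquarius starts January 20
December 30 falls within the Capricorn range

Capricorn


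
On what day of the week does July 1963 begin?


Target: July 1, 1963
Anchor: Jan 1, 1963. With p = 1963 - 1 = 1962: (p + p//4 - p//100 + p//400) mod 7 = (1962 + 490 - 19 + 4) mod 7 = 2437 mod 7 = 1 -> Tuesday (Mon=0 ... Sun=6)
Days before July (Jan-Jun): 181 days
Weekday index = (1 + 181) mod 7 = 0

Monday


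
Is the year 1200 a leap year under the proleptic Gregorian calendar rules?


Gregorian leap year rule: divisible by 4, but not by 100, unless also by 400.
1200 is divisible by 400 -> leap year

Yes


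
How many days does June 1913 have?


June 1913

30 days


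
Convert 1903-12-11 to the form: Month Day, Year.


ISO 1903-12-11 parses as year=1903, month=12, day=11
Month 12 -> December

December 11, 1903


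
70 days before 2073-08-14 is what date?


Start: 2073-08-14, subtract 70 days
Back 14 days from August 14 reaches July 31, 2073 -> 56 left
July 2073 has 31 days -> back to June 30, 2073 -> 25 left
June 2073: 30 - 25 = 5 -> lands on June 5

Result: 2073-06-05


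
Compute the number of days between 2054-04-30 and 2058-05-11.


From 2054-04-30 to 2058-05-11
2054-04-30: days before April = 31 + 28 + 31 = 90 (2054 is not a leap year); day of year = 90 + 30 = 120
2058-05-11: days before May = 31 + 28 + 31 + 30 = 120 (2058 is not a leap year); day of year = 120 + 11 = 131
Rest of 2054: 365 - 120 = 245
Full years 2055 (365), 2056 (366), 2057 (365): 1096
Total = 245 + 1096 + 131 = 1472

1472 days


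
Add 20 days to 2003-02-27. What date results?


Start: 2003-02-27, add 20 days
February 2003 has 28 days: 28 - 27 = 1 day to February 28 -> 19 left
March 2003: 19 <= 31 -> lands on March 19

Result: 2003-03-19


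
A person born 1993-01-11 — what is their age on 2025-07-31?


Birth: 1993-01-11
Reference: 2025-07-31
Year difference: 2025 - 1993 = 32

32 years old


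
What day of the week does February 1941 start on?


Target: February 1, 1941
Anchor: Jan 1, 1941. With p = 1941 - 1 = 1940: (p + p//4 - p//100 + p//400) mod 7 = (1940 + 485 - 19 + 4) mod 7 = 2410 mod 7 = 2 -> Wednesday (Mon=0 ... Sun=6)
Days before February (Jan): 31 days
Weekday index = (2 + 31) mod 7 = 5

Saturday


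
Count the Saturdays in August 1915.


August 1915 has 31 days
Anchor: Jan 1, 1915. With p = 1915 - 1 = 1914: (p + p//4 - p//100 + p//400) mod 7 = (1914 + 478 - 19 + 4) mod 7 = 2377 mod 7 = 4 -> Friday (Mon=0 ... Sun=6)
Days before August (Jan-Jul): 212; August 1 index = (4 + 212) mod 7 = 6 -> Sunday
First Saturday is August 7
Saturdays: 7, 14, 21, 28

4 Saturdays


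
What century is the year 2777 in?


Century = (year - 1) // 100 + 1
= (2777 - 1) // 100 + 1
= 2776 // 100 + 1
= 27 + 1

28th century


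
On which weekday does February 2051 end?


February 2051 has 28 days
Anchor: Jan 1, 2051. With p = 2051 - 1 = 2050: (p + p//4 - p//100 + p//400) mod 7 = (2050 + 512 - 20 + 5) mod 7 = 2547 mod 7 = 6 -> Sunday (Mon=0 ... Sun=6)
Days before February (Jan): 31; February 1 index = (6 + 31) mod 7 = 2 -> Wednesday
Last day offset: 28 - 1 = 27 days
Weekday index = (2 + 27) mod 7 = 1

Tuesday, February 28


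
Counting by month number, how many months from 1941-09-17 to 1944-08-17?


From September 1941 to August 1944
3 years * 12 = 36 months, minus 1 month = 35

35 months


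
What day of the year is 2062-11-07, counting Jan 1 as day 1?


Date: November 7, 2062
Days in months 1 through 10: 304
Plus 7 days in November

Day of year: 311


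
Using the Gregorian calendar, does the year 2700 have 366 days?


Gregorian leap year rule: divisible by 4, but not by 100, unless also by 400.
2700 is divisible by 100 but not 400 -> not a leap year

No


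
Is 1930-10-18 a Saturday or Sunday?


Anchor: Jan 1, 1930. With p = 1930 - 1 = 1929: (p + p//4 - p//100 + p//400) mod 7 = (1929 + 482 - 19 + 4) mod 7 = 2396 mod 7 = 2 -> Wednesday (Mon=0 ... Sun=6)
Day of year: 291; offset = 290
Weekday index = (2 + 290) mod 7 = 5 -> Saturday
Weekend days: Saturday, Sunday

Yes
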